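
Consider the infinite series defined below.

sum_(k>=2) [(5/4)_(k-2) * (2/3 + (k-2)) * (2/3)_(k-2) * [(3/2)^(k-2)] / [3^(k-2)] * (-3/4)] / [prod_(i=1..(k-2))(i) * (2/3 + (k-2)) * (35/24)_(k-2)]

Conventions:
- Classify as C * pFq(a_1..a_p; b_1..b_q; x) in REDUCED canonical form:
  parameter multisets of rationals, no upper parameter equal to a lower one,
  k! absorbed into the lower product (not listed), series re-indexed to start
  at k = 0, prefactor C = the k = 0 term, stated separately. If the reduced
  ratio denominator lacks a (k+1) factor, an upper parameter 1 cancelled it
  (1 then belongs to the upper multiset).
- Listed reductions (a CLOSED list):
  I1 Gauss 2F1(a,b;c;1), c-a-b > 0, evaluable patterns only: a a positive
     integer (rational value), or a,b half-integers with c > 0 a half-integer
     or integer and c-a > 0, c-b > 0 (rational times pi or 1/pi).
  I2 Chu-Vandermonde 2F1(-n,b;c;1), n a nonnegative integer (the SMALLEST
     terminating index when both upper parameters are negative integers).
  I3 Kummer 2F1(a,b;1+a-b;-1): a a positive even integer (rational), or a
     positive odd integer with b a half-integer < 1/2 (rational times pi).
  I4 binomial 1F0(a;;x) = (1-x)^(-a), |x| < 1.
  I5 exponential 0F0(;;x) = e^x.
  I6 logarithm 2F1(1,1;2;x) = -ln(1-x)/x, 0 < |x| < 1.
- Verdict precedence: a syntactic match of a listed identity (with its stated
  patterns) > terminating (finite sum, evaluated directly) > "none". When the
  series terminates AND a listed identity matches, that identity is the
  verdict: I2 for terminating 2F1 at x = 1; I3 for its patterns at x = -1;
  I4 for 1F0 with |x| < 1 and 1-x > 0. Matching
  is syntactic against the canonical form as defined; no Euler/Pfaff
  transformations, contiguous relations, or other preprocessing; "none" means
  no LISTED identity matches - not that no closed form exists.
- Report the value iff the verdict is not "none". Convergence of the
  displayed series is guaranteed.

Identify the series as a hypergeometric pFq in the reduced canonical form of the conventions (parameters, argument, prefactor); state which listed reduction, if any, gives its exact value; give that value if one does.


This is -3/4 * 2F1(2/3, 5/4; 35/24; 1/2) in reduced canonical form. Verdict: none here - no I1-I6 shape fits x = 1/2 with lower {35/24}.

The tell: t_0 = -3/4 here, and the product of the first k integers (prefactor -3/4) is k!.
Ratio: r(k) = (1/2) * (k+2/3) (k+5/4) / [(k+35/24) (k+1)] - rational; roots negated = parameters, x = (1/2), C = -3/4.


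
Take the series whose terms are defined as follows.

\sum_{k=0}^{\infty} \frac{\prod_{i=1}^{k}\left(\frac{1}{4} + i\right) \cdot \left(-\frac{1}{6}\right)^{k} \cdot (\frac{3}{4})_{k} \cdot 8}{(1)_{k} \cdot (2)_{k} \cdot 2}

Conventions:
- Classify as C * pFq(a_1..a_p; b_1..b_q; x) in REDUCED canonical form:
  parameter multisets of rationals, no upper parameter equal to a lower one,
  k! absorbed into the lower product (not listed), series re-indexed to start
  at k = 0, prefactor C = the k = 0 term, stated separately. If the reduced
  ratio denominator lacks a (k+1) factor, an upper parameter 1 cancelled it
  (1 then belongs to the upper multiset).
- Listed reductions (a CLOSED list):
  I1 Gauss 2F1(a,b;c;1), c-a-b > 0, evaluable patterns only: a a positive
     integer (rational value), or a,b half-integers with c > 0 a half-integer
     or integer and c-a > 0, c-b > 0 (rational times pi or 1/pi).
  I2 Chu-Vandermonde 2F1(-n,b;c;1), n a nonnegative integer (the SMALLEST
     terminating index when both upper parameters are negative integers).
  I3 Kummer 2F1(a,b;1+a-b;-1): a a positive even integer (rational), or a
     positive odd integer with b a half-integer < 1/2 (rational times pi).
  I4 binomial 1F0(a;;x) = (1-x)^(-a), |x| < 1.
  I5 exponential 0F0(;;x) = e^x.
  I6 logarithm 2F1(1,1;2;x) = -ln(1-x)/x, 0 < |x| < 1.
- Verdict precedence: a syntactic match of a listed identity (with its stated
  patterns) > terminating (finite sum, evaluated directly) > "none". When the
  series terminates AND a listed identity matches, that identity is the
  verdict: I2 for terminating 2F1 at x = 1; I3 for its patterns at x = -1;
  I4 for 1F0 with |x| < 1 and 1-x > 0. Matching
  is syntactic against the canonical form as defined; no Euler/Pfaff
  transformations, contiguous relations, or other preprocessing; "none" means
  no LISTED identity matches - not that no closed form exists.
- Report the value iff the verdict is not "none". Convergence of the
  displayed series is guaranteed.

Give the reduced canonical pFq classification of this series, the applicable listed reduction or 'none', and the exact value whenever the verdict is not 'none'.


At argument -\frac{1}{6}: a 2F1 with upper {\frac{3}{4}, \frac{5}{4}}, lower {2}, scaled by C = 4. Verdict: none. Every listed pattern misses the 2F1 form at -\frac{1}{6}, upper {\frac{3}{4}, \frac{5}{4}}.

Key step: from the first term 4: the constant factors (C = 4, x = -1/6) combine into one prefactor.
Term ratio: r(k) = -\frac{1}{6} * (k+\frac{3}{4}) (k+\frac{5}{4}) / [(k+2) (k+1)] ; factor over Q: parameters, x = -\frac{1}{6}, and C = 4.


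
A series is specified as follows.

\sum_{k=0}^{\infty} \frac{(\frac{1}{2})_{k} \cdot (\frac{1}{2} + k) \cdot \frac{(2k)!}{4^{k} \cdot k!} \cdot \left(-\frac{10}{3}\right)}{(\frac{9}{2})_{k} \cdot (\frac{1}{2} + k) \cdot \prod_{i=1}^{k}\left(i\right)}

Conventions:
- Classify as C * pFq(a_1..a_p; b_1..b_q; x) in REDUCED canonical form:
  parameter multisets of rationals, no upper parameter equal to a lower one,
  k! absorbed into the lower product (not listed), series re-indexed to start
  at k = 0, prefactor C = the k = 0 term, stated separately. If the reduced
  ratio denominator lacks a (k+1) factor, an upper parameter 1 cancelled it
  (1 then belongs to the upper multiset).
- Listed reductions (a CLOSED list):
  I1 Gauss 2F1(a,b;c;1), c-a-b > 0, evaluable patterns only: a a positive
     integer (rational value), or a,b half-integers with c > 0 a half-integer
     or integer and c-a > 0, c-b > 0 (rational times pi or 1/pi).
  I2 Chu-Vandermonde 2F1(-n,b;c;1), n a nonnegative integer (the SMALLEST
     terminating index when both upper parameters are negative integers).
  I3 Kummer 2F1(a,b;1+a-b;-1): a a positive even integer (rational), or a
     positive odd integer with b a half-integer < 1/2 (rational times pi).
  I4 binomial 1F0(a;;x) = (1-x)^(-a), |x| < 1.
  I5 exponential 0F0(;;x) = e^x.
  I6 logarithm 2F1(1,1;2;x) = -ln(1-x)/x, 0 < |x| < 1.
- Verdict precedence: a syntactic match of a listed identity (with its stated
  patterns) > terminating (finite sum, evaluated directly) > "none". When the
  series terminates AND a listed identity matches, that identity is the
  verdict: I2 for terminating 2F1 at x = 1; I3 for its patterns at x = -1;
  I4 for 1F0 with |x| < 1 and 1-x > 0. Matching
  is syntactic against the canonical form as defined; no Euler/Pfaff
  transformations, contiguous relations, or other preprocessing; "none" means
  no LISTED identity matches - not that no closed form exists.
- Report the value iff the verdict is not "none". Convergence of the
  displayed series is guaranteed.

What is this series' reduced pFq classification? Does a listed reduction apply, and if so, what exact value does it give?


The tell: t_0 being -\frac{10}{3}, the (2k)!/(4^k k!) block (C = -10/3) is the Pochhammer (1/2)_k.
Term ratio: r(k) = 1 * (k+\frac{1}{2}) (k+\frac{1}{2}) / [(k+\frac{9}{2}) (k+1)] - rational; roots negated = parameters, x = 1, C = -\frac{10}{3}.

x = 1 here; the reduced form reads 2F1, upper {\frac{1}{2}, \frac{1}{2}}, lower {\frac{9}{2}}, C = -\frac{10}{3}. Verdict: the half-integer Gauss pattern (I1) fires (x = 1; upper {\frac{1}{2}, \frac{1}{2}} half-integers, c = \frac{9}{2} in the evaluable pattern). Exact value: \left(-\frac{875}{768}\right) \cdot \pi.


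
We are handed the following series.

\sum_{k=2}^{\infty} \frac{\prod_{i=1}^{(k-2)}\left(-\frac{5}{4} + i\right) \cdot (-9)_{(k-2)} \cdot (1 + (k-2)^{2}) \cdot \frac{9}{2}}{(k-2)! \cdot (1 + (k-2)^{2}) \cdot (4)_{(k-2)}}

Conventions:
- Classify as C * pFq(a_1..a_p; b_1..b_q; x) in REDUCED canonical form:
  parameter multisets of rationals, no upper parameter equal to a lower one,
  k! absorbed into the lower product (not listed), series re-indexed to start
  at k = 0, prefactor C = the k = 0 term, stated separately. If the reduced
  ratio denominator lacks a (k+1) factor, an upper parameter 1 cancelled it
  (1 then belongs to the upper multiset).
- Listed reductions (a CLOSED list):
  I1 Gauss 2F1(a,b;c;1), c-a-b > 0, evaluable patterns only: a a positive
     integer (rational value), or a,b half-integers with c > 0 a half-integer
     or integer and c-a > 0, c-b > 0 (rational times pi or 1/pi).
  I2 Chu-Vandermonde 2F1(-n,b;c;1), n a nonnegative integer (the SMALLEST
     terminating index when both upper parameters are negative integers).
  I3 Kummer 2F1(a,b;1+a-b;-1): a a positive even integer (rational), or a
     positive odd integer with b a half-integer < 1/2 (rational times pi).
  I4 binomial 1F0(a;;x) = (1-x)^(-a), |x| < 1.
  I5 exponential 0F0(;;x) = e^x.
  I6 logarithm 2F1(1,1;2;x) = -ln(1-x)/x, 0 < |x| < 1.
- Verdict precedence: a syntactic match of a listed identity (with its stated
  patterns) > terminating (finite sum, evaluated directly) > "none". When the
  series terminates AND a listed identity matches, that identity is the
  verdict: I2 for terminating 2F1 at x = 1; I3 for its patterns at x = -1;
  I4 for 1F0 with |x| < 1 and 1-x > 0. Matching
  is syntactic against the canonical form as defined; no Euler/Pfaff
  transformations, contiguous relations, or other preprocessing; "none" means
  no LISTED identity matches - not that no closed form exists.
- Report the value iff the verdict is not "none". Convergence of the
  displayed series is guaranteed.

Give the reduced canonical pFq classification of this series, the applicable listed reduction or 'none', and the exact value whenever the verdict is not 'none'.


This is \frac{9}{2} * 2F1(-9, -\frac{1}{4}; 4; 1) in reduced canonical form. Verdict: Vandermonde's identity (I2) matches (terminating 2F1 at x = 1 with n = 9, b = -1/4, c = 4). Hence: \frac{1649077605}{268435456}.

Key observation: with t_0 = \frac{9}{2}, the factor k^2 + 1 cancels (top and bottom), leaving prefactor 9/2.
Adjacent-term ratio: r(k) = 1 * (k-9) (k-\frac{1}{4}) / [(k+4) (k+1)] ; factor over Q: parameters, x = 1, and C = \frac{9}{2}.


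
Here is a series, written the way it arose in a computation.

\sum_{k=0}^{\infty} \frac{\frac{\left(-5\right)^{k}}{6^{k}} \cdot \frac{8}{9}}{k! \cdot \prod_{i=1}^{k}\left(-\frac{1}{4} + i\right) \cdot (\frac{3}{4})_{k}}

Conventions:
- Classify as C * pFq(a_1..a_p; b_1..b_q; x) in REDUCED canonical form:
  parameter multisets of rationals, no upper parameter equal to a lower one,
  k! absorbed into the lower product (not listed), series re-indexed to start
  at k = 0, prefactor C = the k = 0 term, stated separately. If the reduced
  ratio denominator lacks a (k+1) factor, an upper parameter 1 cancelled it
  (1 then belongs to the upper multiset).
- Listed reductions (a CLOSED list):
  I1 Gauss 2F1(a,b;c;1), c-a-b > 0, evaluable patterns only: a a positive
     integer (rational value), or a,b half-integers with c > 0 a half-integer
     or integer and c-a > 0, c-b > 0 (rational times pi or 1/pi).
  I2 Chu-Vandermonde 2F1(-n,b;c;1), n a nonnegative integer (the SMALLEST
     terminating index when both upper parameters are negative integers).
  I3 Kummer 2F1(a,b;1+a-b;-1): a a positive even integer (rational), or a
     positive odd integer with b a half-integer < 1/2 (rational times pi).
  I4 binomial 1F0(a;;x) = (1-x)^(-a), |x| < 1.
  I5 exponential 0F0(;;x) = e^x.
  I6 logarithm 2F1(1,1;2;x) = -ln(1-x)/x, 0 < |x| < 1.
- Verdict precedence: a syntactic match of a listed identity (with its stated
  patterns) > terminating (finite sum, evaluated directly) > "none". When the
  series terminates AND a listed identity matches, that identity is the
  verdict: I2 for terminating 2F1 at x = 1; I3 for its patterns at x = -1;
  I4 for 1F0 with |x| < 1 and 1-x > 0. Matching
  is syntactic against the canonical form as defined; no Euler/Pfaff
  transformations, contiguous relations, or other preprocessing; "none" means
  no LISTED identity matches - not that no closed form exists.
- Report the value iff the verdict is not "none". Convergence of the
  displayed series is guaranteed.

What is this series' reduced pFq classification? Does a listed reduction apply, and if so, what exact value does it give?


Classification (C = \frac{8}{9}): 0F2 with upper {-}, lower {\frac{3}{4}, \frac{3}{4}}, argument x = -\frac{5}{6}. Verdict: none (x = -\frac{5}{6}): each listed identity misses the multisets {-} ; {\frac{3}{4}, \frac{3}{4}}.

First insight: with t_0 = \frac{8}{9}, the two geometric factors (C = 8/9) combine into one argument.
Ratio: r(k) = -\frac{5}{6} * 1 / [(k+\frac{3}{4}) (k+\frac{3}{4}) (k+1)] - rational; roots negated = parameters, x = -\frac{5}{6}, C = \frac{8}{9}.


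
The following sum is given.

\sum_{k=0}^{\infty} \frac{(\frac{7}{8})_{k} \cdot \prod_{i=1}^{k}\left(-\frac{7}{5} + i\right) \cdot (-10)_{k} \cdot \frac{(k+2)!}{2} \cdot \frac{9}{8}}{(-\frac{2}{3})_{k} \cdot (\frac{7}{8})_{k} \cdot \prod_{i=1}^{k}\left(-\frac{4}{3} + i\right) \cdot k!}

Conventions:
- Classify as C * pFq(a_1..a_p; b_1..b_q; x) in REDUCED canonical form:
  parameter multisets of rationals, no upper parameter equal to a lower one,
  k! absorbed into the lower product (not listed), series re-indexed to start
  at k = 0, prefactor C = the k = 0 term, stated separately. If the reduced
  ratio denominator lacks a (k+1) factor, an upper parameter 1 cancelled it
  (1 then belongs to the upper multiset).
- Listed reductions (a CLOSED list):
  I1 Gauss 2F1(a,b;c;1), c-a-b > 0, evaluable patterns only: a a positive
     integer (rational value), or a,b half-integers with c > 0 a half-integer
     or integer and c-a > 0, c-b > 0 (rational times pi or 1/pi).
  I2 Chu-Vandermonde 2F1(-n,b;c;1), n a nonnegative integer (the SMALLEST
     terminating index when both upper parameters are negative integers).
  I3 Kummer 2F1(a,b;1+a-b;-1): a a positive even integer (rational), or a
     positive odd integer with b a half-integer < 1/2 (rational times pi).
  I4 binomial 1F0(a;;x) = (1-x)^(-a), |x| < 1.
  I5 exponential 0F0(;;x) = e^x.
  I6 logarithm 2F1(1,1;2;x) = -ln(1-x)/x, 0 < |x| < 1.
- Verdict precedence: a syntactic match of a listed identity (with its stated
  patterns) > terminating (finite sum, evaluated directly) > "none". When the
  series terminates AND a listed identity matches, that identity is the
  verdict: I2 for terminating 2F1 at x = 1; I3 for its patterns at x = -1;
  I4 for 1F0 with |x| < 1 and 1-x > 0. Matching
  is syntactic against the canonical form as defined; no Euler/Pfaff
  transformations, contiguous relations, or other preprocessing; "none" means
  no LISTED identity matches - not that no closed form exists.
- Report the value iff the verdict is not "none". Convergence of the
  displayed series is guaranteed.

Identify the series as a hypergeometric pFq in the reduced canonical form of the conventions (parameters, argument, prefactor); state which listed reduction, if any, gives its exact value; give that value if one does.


Canonical form: C = \frac{9}{8} times 3F2 with upper {-10, -\frac{2}{5}, 3}, lower {-\frac{2}{3}, -\frac{1}{3}}, x = 1. Verdict: terminating - upper parameter -10 makes this a finite sum (last index 10), evaluated exactly. Sum: -\frac{89777093788773}{82011718750000}.

First insight: with t_0 = \frac{9}{8}, the parameter 7/8 appears in both the upper and lower lists and cancels.
Step ratio: r(k) = 1 * (k-10) (k-\frac{2}{5}) (k+3) / [(k-\frac{2}{3}) (k-\frac{1}{3}) (k+1)] - rational in k, leading ratio 1; with t_0 = \frac{9}{8}, classification follows.


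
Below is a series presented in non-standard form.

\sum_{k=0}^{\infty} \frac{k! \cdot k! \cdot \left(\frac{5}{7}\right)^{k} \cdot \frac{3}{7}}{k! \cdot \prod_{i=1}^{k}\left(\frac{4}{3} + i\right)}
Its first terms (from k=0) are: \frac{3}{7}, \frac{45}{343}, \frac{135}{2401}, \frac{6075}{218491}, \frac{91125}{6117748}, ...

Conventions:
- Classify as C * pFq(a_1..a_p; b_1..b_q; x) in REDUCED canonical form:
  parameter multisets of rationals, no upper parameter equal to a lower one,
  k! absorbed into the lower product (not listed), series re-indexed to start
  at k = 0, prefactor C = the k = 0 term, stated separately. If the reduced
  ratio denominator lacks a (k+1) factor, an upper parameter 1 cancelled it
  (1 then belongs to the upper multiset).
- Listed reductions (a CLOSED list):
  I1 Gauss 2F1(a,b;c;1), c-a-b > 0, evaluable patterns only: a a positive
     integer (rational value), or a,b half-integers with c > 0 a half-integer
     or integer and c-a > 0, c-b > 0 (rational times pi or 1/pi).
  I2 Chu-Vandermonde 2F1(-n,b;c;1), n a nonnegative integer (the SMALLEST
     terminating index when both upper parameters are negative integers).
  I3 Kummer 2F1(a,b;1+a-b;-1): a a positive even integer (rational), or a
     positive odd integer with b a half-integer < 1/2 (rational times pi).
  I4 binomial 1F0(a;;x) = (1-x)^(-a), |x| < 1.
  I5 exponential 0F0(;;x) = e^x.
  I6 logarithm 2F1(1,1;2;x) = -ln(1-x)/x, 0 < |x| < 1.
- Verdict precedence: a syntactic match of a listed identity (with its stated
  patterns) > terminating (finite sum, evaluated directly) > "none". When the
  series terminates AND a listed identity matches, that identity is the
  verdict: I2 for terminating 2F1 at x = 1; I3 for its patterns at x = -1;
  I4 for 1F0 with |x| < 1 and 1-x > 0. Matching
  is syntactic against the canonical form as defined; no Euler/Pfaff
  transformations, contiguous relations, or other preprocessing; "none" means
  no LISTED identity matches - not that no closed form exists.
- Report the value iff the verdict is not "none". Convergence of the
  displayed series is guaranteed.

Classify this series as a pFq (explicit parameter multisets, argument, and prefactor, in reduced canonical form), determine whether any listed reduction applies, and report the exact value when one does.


Prefactor \frac{3}{7}, argument \frac{5}{7}: 2F1 with upper {1, 1} over lower {\frac{7}{3}}. Verdict: none here - no I1-I6 shape fits x = \frac{5}{7} with lower {\frac{7}{3}}.

First insight: t_0 = \frac{3}{7} here, and the factorial ratio (C = 3/7) (k+a-1)!/(a-1)! is a rising factorial (a)_k.
Term ratio: r(k) = \frac{5}{7} * (k+1) (k+1) / [(k+\frac{7}{3}) (k+1)] - rational; roots negated = parameters, x = \frac{5}{7}, C = \frac{3}{7}.


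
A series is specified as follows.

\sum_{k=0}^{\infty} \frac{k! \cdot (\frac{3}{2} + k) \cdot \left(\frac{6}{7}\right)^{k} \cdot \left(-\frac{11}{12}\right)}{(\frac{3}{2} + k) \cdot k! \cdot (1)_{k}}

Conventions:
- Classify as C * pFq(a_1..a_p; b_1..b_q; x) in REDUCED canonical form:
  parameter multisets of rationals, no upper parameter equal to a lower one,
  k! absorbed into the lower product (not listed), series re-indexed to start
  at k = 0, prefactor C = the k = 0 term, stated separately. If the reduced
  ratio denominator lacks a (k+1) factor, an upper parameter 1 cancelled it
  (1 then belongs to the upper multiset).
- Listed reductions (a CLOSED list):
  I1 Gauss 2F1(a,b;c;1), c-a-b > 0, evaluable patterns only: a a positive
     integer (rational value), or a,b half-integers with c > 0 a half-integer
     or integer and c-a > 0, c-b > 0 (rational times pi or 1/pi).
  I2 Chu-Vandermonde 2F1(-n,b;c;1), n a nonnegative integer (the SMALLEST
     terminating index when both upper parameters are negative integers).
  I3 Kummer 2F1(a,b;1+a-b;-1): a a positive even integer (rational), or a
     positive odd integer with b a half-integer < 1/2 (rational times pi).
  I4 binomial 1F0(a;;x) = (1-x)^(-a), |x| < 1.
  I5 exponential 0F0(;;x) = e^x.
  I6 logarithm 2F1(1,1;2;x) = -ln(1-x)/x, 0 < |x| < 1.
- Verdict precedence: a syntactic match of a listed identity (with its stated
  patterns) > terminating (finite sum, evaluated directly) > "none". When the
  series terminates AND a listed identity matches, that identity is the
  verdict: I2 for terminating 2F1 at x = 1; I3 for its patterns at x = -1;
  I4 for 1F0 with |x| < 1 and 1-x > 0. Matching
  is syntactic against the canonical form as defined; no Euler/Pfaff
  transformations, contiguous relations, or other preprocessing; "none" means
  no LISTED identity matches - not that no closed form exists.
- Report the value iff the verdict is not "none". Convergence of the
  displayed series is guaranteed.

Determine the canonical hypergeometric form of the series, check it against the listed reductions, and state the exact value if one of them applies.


Prefactor -\frac{11}{12}, argument \frac{6}{7}: 0F0 with upper {-} over lower {-}. Verdict at x = \frac{6}{7}: exponential (I5) matches (the 0F0 exponential series at x = \frac{6}{7}). Sum: \left(-\frac{11}{12}\right) \cdot e^{\frac{6}{7}}.

The tell: from the first term -\frac{11}{12}: the factorial ratio (C = -11/12, x = 6/7) (k+a-1)!/(a-1)! is a rising factorial (a)_k.
Ratio: r(k) = \frac{6}{7} * 1 / [(k+1)] - poly over poly, x = \frac{6}{7} from leading terms; C = -\frac{11}{12} at k = 0.


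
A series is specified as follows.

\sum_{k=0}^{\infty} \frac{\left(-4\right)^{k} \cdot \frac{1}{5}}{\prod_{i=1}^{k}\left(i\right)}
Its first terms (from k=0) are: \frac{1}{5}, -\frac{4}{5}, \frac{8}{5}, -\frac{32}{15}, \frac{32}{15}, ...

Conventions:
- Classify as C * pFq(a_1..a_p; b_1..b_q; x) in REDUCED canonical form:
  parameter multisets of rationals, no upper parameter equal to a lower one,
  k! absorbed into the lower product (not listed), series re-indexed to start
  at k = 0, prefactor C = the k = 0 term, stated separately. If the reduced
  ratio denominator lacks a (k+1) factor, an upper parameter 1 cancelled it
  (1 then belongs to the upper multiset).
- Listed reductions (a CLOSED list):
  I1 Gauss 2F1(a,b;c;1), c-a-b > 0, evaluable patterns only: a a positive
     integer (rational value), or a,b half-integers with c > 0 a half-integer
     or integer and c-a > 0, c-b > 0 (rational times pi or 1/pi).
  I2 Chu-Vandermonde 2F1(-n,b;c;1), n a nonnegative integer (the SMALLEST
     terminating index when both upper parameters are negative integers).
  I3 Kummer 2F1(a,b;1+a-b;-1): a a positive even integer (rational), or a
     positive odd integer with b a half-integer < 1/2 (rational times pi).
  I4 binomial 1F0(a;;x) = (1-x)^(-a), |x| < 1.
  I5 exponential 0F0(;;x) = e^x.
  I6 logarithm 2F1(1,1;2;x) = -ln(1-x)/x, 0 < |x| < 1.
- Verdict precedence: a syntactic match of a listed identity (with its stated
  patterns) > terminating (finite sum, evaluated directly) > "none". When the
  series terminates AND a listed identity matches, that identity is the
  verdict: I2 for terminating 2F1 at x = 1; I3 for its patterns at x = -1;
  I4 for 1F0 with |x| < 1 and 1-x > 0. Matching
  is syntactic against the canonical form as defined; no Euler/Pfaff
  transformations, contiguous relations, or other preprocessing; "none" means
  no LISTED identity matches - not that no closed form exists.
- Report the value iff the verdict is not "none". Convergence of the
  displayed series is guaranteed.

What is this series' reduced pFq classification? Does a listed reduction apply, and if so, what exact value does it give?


With C = \frac{1}{5}: the canonical form is 0F0(-; -; -4). Verdict: the I5 exponential reduction applies (the 0F0 exponential series at x = -4). Hence: \frac{1}{5} \cdot e^{-4}.

Key step: x = -4 and the product of the first k integers (C = 1/5) is k!.
Adjacent-term ratio: r(k) = -4 * 1 / [(k+1)] - rational in k, leading ratio -4; with t_0 = \frac{1}{5}, classification follows.


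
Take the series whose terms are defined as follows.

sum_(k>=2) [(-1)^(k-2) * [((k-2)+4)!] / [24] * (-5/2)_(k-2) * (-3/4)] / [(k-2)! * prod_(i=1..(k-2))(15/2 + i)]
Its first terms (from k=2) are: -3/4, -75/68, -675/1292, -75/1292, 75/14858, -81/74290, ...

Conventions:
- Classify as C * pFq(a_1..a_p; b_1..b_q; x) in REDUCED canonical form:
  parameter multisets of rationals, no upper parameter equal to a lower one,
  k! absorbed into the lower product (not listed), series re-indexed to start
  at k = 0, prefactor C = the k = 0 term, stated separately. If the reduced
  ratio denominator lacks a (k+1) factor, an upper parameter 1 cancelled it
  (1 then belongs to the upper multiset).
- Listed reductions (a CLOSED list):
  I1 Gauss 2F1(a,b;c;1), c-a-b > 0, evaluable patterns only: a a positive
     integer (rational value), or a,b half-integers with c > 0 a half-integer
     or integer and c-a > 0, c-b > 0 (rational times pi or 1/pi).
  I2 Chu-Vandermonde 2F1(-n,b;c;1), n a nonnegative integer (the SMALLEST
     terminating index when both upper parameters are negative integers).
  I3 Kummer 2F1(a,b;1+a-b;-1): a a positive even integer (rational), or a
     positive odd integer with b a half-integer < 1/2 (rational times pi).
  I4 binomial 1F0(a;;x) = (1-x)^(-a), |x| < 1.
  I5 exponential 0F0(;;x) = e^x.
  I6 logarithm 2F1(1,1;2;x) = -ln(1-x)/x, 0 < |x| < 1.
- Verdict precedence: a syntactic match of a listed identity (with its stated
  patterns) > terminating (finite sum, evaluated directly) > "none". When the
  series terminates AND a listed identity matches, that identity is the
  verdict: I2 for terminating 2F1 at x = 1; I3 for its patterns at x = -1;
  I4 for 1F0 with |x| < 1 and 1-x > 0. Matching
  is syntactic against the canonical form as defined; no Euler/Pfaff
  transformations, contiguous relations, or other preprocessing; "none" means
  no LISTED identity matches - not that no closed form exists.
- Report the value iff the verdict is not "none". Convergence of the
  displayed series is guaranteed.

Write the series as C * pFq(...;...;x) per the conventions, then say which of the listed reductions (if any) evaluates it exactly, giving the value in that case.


The series (x = -1) is 2F1: upper {-5/2, 5}, lower {17/2}, prefactor -3/4. Verdict: this is Kummer (I3) (x = -1; c = 17/2 equals 1+a-b for upper {-5/2, 5}: listed pattern). Value: (-405405/524288) * pi.

First insight: t_0 = -3/4 here, and the lower running product (C = -3/4) is a rising factorial.
Step ratio: r(k) = (-1) * (k-5/2) (k+5) / [(k+17/2) (k+1)] - rational in k, leading ratio (-1); with t_0 = -3/4, classification follows.


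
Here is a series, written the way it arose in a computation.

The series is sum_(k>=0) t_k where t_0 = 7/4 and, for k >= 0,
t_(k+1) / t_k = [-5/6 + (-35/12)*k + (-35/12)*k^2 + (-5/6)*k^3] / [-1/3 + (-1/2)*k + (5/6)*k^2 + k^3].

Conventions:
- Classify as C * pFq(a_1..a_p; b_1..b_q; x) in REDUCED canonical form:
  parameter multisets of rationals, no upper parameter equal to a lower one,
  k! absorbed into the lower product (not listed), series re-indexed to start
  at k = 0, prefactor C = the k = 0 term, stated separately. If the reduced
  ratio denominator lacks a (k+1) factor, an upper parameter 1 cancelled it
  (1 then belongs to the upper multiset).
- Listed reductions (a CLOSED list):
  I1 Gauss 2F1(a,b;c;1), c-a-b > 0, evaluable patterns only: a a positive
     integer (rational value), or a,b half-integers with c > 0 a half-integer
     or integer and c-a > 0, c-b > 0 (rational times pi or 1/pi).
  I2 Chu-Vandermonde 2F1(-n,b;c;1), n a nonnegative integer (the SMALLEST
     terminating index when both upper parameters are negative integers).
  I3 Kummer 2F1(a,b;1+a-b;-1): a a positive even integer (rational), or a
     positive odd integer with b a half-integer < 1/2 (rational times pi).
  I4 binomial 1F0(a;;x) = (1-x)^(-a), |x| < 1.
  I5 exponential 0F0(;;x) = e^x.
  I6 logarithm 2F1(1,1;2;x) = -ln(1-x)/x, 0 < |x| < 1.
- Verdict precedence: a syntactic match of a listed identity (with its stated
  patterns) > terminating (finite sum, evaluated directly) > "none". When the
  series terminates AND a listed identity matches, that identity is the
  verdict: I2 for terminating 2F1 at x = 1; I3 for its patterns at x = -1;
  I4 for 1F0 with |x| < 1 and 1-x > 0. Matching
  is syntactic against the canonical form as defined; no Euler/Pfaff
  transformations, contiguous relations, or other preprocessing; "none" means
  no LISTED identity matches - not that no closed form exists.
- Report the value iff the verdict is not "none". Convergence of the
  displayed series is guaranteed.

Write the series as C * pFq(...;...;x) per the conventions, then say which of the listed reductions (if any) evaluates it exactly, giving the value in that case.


The series (x = -5/6) is 2F1: upper {1, 2}, lower {-2/3}, prefactor 7/4. Verdict: none here - no I1-I6 shape fits x = -5/6 with lower {-2/3}.

First insight: t_0 = 7/4 here, and the ratio is unreduced: k + 1/2 divides both sides (C = 7/4).
Step ratio: r(k) = (-5/6) * (k+1) (k+2) / [(k-2/3) (k+1)] - rational; roots negated = parameters, x = (-5/6), C = 7/4.


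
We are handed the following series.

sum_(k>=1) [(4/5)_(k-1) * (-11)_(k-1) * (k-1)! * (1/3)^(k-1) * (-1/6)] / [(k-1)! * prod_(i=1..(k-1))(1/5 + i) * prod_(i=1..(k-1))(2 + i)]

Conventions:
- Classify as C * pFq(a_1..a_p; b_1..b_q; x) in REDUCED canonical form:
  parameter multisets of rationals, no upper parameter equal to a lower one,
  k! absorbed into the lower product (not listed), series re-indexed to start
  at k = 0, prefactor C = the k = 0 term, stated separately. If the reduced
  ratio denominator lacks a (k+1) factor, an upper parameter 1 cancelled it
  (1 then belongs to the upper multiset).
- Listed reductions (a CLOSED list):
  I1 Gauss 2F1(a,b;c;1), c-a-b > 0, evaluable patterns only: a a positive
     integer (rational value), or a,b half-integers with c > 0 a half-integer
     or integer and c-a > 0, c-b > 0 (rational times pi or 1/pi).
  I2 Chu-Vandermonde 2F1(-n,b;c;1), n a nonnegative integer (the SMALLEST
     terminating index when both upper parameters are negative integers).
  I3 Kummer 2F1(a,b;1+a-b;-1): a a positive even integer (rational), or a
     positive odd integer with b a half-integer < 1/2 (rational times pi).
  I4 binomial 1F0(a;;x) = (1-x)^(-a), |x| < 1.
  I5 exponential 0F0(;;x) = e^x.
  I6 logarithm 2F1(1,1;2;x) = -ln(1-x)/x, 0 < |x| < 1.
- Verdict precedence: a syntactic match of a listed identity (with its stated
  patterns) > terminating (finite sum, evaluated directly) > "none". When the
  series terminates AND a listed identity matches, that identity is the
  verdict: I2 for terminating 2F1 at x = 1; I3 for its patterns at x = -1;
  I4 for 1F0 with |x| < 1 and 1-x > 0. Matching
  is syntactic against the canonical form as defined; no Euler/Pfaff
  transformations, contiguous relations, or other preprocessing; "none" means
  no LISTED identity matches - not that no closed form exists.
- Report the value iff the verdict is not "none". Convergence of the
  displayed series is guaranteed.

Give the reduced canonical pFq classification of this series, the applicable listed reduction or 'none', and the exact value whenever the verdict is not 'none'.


Classification (C = -1/6): 3F2 with upper {-11, 4/5, 1}, lower {6/5, 3}, argument x = 1/3. Verdict: terminating. With -11 upstairs the series is a 12-term polynomial sum; evaluated term by term. Its exact value is -54268074791/605888975367.

Key step: x = (1/3) and the lower running product (prefactor -1/6) is a rising factorial.
Ratio: r(k) = (1/3) * (k-11) (k+4/5) (k+1) / [(k+6/5) (k+3) (k+1)] - poly over poly, x = (1/3) from leading terms; C = -1/6 at k = 0.


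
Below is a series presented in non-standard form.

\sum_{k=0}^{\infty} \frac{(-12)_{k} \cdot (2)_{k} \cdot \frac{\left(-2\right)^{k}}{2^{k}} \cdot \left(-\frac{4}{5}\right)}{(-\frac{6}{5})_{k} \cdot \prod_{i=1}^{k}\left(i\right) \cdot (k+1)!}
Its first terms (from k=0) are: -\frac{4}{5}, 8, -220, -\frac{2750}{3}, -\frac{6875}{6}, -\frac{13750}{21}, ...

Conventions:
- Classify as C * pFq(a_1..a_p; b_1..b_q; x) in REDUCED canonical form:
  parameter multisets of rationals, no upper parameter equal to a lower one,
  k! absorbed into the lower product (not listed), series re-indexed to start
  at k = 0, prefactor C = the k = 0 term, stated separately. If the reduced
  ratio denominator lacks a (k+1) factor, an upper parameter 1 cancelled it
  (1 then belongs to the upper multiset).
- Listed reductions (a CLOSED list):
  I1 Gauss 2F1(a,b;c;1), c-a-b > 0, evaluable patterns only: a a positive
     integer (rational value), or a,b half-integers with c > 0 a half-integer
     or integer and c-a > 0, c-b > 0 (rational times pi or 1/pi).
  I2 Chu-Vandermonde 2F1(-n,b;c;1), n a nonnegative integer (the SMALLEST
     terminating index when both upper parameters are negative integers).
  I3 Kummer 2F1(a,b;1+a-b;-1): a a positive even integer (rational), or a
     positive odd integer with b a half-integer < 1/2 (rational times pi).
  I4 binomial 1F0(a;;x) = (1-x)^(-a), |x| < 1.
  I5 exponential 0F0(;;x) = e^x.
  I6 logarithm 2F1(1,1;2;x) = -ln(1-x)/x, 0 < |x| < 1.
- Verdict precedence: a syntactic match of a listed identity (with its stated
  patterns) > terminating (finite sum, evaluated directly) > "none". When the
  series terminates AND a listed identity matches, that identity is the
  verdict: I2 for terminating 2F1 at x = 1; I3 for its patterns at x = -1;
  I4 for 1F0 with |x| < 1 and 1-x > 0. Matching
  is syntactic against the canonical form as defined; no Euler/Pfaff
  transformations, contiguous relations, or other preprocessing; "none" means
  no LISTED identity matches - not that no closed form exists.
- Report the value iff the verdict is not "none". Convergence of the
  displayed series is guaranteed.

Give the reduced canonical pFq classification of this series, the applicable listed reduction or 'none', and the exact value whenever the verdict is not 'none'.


Canonical form: C = -\frac{4}{5} times 1F1 with upper {-12}, lower {-\frac{6}{5}}, x = -1. Verdict: terminating. (-12)_k vanishes past k = 12, leaving a 13-term sum, computed directly. Hence: -\frac{453167420527823821}{142904834392320}.

The tell: with t_0 = -\frac{4}{5}, the parameter 2 appears in both the upper and lower lists and cancels.
Ratio: r(k) = -1 * (k-12) / [(k-\frac{6}{5}) (k+1)] - rational; roots negated = parameters, x = -1, C = -\frac{4}{5}.


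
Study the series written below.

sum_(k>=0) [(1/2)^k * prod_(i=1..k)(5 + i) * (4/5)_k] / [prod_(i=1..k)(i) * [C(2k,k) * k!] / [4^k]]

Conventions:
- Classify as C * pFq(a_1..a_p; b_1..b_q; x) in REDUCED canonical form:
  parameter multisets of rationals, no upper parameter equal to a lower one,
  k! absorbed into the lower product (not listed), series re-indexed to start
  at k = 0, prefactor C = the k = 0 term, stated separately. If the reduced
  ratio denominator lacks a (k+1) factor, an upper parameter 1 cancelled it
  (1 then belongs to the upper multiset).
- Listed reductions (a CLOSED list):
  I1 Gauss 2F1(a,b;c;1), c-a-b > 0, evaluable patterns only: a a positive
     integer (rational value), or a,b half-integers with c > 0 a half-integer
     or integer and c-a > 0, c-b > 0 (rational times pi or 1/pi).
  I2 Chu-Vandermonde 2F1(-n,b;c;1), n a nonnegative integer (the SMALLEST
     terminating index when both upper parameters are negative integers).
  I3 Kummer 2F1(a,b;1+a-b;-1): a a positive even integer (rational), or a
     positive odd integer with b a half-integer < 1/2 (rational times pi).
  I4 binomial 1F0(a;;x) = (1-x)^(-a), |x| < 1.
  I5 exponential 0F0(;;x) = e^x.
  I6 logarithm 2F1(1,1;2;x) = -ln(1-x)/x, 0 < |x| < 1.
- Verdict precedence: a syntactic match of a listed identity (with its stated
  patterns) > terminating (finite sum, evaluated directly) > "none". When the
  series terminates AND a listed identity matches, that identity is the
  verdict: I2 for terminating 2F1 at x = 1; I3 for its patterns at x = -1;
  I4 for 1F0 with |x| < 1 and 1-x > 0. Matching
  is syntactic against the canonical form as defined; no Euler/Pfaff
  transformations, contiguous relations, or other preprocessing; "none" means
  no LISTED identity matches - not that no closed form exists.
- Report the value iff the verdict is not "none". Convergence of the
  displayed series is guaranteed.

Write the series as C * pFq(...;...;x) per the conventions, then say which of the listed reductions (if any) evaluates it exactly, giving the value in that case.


Classification (C = 1): 2F1 with upper {4/5, 6}, lower {1/2}, argument x = 1/2. Verdict: no listed reduction: x = 1/2 and upper {4/5, 6} fail every I1-I6 pattern.

Key step: with t_0 = 1, the lower central binomial (prefactor 1) hides (1/2)_k.
Consecutive-term ratio: r(k) = (1/2) * (k+4/5) (k+6) / [(k+1/2) (k+1)] - rational; roots negated = parameters, x = (1/2), C = 1.


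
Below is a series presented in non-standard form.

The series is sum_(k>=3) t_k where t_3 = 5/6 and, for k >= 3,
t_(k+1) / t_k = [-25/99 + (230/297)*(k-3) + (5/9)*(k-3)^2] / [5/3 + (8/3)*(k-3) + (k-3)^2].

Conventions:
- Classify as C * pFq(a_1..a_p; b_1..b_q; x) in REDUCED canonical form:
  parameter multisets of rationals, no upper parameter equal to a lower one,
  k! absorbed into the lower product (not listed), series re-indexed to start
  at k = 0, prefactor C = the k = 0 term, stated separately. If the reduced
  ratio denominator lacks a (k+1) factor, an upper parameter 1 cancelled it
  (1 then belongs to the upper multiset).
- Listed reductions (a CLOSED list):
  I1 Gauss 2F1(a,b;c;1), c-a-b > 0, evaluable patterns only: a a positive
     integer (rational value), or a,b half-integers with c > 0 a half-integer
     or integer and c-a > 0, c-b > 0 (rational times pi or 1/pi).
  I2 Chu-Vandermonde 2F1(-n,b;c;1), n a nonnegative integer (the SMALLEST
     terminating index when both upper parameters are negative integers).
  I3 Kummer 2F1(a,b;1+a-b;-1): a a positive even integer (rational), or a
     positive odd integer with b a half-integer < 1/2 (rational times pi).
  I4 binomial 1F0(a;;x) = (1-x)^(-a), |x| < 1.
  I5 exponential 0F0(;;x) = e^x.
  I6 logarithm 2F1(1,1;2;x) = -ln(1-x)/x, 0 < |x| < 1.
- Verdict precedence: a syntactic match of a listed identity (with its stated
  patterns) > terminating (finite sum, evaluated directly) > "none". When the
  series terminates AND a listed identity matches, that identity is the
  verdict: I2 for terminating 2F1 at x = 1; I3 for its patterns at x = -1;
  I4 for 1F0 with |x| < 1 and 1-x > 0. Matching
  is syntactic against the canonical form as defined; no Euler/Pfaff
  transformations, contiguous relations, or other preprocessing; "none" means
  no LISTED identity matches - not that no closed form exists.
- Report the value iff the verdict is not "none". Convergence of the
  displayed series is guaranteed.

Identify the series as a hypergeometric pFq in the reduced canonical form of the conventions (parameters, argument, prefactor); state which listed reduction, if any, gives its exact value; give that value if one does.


x = 5/9 here; the reduced form reads 1F0, upper {-3/11}, lower {-}, C = 5/6. Verdict at x = 5/9: binomial (I4) matches (the 1F0 binomial series: exponent 3/11, x = 5/9). Its exact value is (5/6) * (4/9)^(3/11).

Key observation: from the first term 5/6: roots of the ratio polynomials (C = 5/6, x = 5/9) are the negated parameters.
Term ratio: r(k) = (5/9) * (k-3/11) / [(k+1)] - rational; roots negated = parameters, x = (5/9), C = 5/6.


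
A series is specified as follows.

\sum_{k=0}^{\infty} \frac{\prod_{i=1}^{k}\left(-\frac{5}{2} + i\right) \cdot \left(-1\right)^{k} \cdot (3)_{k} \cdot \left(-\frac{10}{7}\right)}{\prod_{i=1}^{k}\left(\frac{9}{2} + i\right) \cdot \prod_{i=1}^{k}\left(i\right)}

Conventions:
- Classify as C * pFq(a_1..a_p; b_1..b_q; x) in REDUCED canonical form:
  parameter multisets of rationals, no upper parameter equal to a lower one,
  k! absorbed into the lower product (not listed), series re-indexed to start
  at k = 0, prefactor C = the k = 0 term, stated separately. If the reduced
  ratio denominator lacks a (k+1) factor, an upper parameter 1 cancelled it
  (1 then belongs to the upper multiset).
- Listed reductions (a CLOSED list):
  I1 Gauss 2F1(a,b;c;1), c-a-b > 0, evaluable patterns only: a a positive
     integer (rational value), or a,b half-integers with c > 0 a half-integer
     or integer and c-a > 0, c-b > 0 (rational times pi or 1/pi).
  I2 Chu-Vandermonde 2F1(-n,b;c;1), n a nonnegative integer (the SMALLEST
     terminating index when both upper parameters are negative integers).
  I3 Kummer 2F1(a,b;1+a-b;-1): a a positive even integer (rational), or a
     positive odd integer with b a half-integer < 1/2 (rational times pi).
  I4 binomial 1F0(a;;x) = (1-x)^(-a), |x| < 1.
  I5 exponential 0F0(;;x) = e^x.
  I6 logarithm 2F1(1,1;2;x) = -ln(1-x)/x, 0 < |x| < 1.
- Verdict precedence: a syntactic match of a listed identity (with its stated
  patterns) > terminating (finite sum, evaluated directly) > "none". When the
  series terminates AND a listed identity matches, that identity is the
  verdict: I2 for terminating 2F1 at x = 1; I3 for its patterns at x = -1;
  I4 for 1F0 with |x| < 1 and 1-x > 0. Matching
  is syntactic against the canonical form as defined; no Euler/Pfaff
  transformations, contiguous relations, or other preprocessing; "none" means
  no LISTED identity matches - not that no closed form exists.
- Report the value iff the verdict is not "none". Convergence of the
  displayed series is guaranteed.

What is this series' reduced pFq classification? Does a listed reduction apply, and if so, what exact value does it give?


Structural cue: t_0 being -\frac{10}{7}, the lower running product (C = -10/7) is a rising factorial.
Consecutive-term ratio: r(k) = -1 * (k-\frac{3}{2}) (k+3) / [(k+\frac{11}{2}) (k+1)] ; factor over Q: parameters, x = -1, and C = -\frac{10}{7}.

With C = -\frac{10}{7}: the canonical form is 2F1(-\frac{3}{2}, 3; \frac{11}{2}; -1). Verdict: Kummer (I3) fires (x = -1; c = \frac{11}{2} equals 1+a-b for upper {-\frac{3}{2}, 3}: listed pattern). Value: \left(-\frac{225}{256}\right) \cdot \pi.
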